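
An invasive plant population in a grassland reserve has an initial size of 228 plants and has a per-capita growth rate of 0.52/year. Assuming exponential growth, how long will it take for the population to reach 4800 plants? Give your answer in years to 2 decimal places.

Set N₀·e^(rt) = 4800: e^(0.52·t) = 4800/228 = 21.053.
0.52·t = ln(21.053) = 3.047, so t = 3.047/0.52 = 5.8597.

5.86 years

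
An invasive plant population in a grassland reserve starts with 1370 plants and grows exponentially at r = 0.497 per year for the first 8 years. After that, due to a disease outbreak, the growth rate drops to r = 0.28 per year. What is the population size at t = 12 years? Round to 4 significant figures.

223800 plants

Phase 1: N(8) = 1370·e^(0.497×8) = 1370·e^3.976 = 73025.6.
Phase 2 runs for 12 − 8 = 4 years at r = 0.28.
N(12) = 73025.6·e^(0.28×4) = 73025.6·e^1.12 = 223813.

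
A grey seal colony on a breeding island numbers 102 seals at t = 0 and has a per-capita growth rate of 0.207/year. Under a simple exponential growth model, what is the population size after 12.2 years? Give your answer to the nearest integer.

N(t) = N₀·e^(rt) = 102 × e^(0.207×12.2) = 102 × e^2.525.
e^2.525 ≈ 12.496, so N ≈ 102 × 12.496 = 1274.58.

1275 seals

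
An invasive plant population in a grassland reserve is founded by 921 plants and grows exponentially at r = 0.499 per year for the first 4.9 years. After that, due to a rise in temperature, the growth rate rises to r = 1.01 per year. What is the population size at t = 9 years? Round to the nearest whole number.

Phase 1: N(4.9) = 921·e^(0.499×4.9) = 921·e^2.445 = 10620.7.
Phase 2 runs for 9 − 4.9 = 4.1 years at r = 1.01.
N(9) = 10620.7·e^(1.01×4.1) = 10620.7·e^4.141 = 667677.

667677 plants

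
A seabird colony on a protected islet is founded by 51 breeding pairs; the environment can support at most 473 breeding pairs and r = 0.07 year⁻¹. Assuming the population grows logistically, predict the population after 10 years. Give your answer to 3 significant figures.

92.6 breeding pairs

A = (K − N₀)/N₀ = (473 − 51)/51 = 8.2745.
N(t) = K/(1 + A·e^(−rt)) = 473/(1 + 8.2745×e^(−0.07×10)).
e^(−0.7) = 0.49659; denominator = 1 + 8.2745×0.49659 = 5.109.
N = 473/5.109 = 92.5817.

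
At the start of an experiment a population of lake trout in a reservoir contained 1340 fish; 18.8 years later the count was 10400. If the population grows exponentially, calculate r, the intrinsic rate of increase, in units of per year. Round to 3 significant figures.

From N(t) = N₀·e^(rt): e^(r·18.8) = 10400/1340 = 7.7612.
r·18.8 = ln(7.7612) = 2.0491, so r = 2.0491/18.8 = 0.109.

0.109 per year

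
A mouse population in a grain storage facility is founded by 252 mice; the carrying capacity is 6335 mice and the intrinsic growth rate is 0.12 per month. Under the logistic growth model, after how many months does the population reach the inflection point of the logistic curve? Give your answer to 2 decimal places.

Logistic growth is fastest at N = K/2 = 3167.5.
A = (K − N₀)/N₀ = 24.139. Set K/(1 + A·e^(−rt)) = K/2 → A·e^(−rt) = 1.
e^(−0.12t) = 1/24.139 = 0.0414269, so t = ln(24.139)/0.12 = 3.1838/0.12 = 26.532.

26.53 months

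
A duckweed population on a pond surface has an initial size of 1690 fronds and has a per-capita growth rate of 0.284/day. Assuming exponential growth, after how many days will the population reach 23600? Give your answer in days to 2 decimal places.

9.28 days

Set N₀·e^(rt) = 23600: e^(0.284·t) = 23600/1690 = 13.964.
0.284·t = ln(13.964) = 2.6365, so t = 2.6365/0.284 = 9.2835.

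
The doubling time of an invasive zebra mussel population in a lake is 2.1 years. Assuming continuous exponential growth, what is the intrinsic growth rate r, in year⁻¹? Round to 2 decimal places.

r = ln(2)/t_d = 0.6931/2.1 = 0.33007.

0.33 per year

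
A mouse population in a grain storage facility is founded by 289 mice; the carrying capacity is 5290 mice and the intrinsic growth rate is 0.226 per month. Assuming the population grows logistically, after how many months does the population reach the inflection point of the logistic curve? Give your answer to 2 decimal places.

12.61 months

Logistic growth is fastest at N = K/2 = 2645.
A = (K − N₀)/N₀ = 17.304. Set K/(1 + A·e^(−rt)) = K/2 → A·e^(−rt) = 1.
e^(−0.226t) = 1/17.304 = 0.0577884, so t = ln(17.304)/0.226 = 2.851/0.226 = 12.615.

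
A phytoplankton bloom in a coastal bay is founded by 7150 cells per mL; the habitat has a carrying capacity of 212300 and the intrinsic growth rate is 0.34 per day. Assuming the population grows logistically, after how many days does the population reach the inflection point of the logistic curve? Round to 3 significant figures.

9.87 days

Logistic growth is fastest at N = K/2 = 106150.
A = (K − N₀)/N₀ = 28.692. Set K/(1 + A·e^(−rt)) = K/2 → A·e^(−rt) = 1.
e^(−0.34t) = 1/28.692 = 0.0348525, so t = ln(28.692)/0.34 = 3.3566/0.34 = 9.8724.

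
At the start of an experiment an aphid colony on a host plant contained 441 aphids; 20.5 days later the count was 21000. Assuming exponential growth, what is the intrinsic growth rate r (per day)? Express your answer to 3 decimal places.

0.188 per day

From N(t) = N₀·e^(rt): e^(r·20.5) = 21000/441 = 47.619.
r·20.5 = ln(47.619) = 3.8632, so r = 3.8632/20.5 = 0.18845.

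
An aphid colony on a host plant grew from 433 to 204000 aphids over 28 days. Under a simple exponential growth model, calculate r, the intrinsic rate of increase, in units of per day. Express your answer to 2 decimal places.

From N(t) = N₀·e^(rt): e^(r·28) = 204000/433 = 471.13.
r·28 = ln(471.13) = 6.1551, so r = 6.1551/28 = 0.21983.

0.22 per day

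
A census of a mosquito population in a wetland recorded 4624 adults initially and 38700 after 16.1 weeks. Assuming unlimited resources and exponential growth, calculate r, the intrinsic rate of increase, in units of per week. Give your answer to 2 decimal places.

From N(t) = N₀·e^(rt): e^(r·16.1) = 38700/4624 = 8.3694.
r·16.1 = ln(8.3694) = 2.1246, so r = 2.1246/16.1 = 0.13196.

0.13 per week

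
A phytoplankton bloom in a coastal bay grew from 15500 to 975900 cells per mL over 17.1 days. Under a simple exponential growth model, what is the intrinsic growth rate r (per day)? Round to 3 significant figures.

0.242 per day

From N(t) = N₀·e^(rt): e^(r·17.1) = 975900/15500 = 62.961.
r·17.1 = ln(62.961) = 4.1425, so r = 4.1425/17.1 = 0.24225.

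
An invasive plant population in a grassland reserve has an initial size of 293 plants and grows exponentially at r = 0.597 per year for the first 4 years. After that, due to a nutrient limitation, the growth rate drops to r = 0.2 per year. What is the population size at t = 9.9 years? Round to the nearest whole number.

Phase 1: N(4) = 293·e^(0.597×4) = 293·e^2.388 = 3191.26.
Phase 2 runs for 9.9 − 4 = 5.9 years at r = 0.2.
N(9.9) = 3191.26·e^(0.2×5.9) = 3191.26·e^1.18 = 10385.6.

10386 plants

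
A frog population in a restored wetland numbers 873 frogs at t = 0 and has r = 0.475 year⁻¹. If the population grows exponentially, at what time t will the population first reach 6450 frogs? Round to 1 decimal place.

4.2 years

Set N₀·e^(rt) = 6450: e^(0.475·t) = 6450/873 = 7.3883.
0.475·t = ln(7.3883) = 1.9999, so t = 1.9999/0.475 = 4.2103.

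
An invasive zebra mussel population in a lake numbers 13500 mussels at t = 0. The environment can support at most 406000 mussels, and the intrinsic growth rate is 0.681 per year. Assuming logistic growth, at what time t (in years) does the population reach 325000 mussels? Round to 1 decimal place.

7.0 years

A = (K − N₀)/N₀ = (406000 − 13500)/13500 = 29.074.
Solve 406000/(1 + 29.074·e^(−0.681t)) = 325000: 1 + 29.074·e^(−0.681t) = 1.2492, so e^(−0.681t) = 0.00857227.
−0.681·t = ln(0.00857227) = -4.7592, so t = 4.7592/0.681 = 6.9886.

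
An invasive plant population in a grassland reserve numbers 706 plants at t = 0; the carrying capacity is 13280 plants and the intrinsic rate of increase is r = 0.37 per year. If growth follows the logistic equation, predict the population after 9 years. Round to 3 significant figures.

A = (K − N₀)/N₀ = (13280 − 706)/706 = 17.81.
N(t) = K/(1 + A·e^(−rt)) = 13280/(1 + 17.81×e^(−0.37×9)).
e^(−3.33) = 0.035793; denominator = 1 + 17.81×0.035793 = 1.6375.
N = 13280/1.6375 = 8110.01.

8110 plants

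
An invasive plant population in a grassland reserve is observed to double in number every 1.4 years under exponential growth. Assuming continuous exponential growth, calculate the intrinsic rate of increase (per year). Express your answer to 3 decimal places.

r = ln(2)/t_d = 0.6931/1.4 = 0.49511.

0.495 per year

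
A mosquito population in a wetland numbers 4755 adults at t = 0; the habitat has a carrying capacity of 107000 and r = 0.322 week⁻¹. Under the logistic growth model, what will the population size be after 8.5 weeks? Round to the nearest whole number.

A = (K − N₀)/N₀ = (107000 − 4755)/4755 = 21.503.
N(t) = K/(1 + A·e^(−rt)) = 107000/(1 + 21.503×e^(−0.322×8.5)).
e^(−2.737) = 0.064764; denominator = 1 + 21.503×0.064764 = 2.3926.
N = 107000/2.3926 = 44721.2.

44721 adults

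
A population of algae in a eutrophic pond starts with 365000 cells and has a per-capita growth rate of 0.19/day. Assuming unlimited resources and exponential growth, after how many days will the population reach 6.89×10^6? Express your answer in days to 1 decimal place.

Set N₀·e^(rt) = 6.89×10^6: e^(0.19·t) = 6.89×10^6/365000 = 18.877.
0.19·t = ln(18.877) = 2.9379, so t = 2.9379/0.19 = 15.463.

15.5 days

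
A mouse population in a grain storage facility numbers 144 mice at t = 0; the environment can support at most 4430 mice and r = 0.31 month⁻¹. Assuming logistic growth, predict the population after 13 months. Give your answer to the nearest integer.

A = (K − N₀)/N₀ = (4430 − 144)/144 = 29.764.
N(t) = K/(1 + A·e^(−rt)) = 4430/(1 + 29.764×e^(−0.31×13)).
e^(−4.03) = 0.017774; denominator = 1 + 29.764×0.017774 = 1.529.
N = 4430/1.529 = 2897.26.

2897 mice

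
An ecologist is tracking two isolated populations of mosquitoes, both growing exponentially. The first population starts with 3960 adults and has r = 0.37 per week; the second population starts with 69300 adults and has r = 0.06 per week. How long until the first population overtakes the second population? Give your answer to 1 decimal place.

9.2 weeks

Set 3960·e^(0.37t) = 69300·e^(0.06t).
e^((0.37 − 0.06)t) = 69300/3960 → e^(0.31·t) = 17.5.
0.31·t = ln(17.5) = 2.8622, so t = 2.8622/0.31 = 9.2329.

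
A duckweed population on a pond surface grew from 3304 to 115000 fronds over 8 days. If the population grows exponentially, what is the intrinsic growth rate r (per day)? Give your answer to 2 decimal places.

From N(t) = N₀·e^(rt): e^(r·8) = 115000/3304 = 34.806.
r·8 = ln(34.806) = 3.5498, so r = 3.5498/8 = 0.44372.

0.44 per day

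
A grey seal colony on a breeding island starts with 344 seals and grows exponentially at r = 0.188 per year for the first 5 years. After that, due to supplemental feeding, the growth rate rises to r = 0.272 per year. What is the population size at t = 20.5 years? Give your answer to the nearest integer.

59673 seals

Phase 1: N(5) = 344·e^(0.188×5) = 344·e^0.94 = 880.634.
Phase 2 runs for 20.5 − 5 = 15.5 years at r = 0.272.
N(20.5) = 880.634·e^(0.272×15.5) = 880.634·e^4.216 = 59673.4.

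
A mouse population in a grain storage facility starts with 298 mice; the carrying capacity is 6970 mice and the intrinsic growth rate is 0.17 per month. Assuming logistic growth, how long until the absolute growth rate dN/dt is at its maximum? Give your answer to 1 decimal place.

Logistic growth is fastest at N = K/2 = 3485.
A = (K − N₀)/N₀ = 22.389. Set K/(1 + A·e^(−rt)) = K/2 → A·e^(−rt) = 1.
e^(−0.17t) = 1/22.389 = 0.0446643, so t = ln(22.389)/0.17 = 3.1086/0.17 = 18.286.

18.3 months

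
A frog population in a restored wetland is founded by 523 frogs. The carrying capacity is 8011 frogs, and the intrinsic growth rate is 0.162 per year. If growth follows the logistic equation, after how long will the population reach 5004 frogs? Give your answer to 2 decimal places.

A = (K − N₀)/N₀ = (8011 − 523)/523 = 14.317.
Solve 8011/(1 + 14.317·e^(−0.162t)) = 5004: 1 + 14.317·e^(−0.162t) = 1.6009, so e^(−0.162t) = 0.0419713.
−0.162·t = ln(0.0419713) = -3.1708, so t = 3.1708/0.162 = 19.573.

19.57 years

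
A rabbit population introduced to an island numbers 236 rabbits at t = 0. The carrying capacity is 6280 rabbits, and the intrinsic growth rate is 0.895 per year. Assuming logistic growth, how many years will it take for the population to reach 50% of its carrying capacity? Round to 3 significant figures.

A = (K − N₀)/N₀ = (6280 − 236)/236 = 25.61.
Solve 6280/(1 + 25.61·e^(−0.895t)) = 3140: 1 + 25.61·e^(−0.895t) = 2, so e^(−0.895t) = 0.039047.
−0.895·t = ln(0.039047) = -3.243, so t = 3.243/0.895 = 3.6235.

3.62 years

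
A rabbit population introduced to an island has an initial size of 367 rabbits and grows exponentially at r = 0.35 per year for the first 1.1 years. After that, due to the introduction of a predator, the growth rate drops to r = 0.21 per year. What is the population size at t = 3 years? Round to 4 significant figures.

803.8 rabbits

Phase 1: N(1.1) = 367·e^(0.35×1.1) = 367·e^0.385 = 539.348.
Phase 2 runs for 3 − 1.1 = 1.9 years at r = 0.21.
N(3) = 539.348·e^(0.21×1.9) = 539.348·e^0.399 = 803.809.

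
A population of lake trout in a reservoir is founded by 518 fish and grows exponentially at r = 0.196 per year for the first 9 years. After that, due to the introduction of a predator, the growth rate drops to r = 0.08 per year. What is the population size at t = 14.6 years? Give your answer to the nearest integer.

Phase 1: N(9) = 518·e^(0.196×9) = 518·e^1.764 = 3022.91.
Phase 2 runs for 14.6 − 9 = 5.6 years at r = 0.08.
N(14.6) = 3022.91·e^(0.08×5.6) = 3022.91·e^0.448 = 4731.39.

4731 fish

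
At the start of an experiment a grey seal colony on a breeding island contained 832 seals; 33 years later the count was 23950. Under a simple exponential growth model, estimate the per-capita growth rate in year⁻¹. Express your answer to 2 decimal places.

0.10 per year

From N(t) = N₀·e^(rt): e^(r·33) = 23950/832 = 28.786.
r·33 = ln(28.786) = 3.3599, so r = 3.3599/33 = 0.10181.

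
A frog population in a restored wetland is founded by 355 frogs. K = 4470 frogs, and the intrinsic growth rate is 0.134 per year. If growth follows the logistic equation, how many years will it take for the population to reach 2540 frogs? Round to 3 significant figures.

A = (K − N₀)/N₀ = (4470 − 355)/355 = 11.592.
Solve 4470/(1 + 11.592·e^(−0.134t)) = 2540: 1 + 11.592·e^(−0.134t) = 1.7598, so e^(−0.134t) = 0.0655514.
−0.134·t = ln(0.0655514) = -2.7249, so t = 2.7249/0.134 = 20.335.

20.3 years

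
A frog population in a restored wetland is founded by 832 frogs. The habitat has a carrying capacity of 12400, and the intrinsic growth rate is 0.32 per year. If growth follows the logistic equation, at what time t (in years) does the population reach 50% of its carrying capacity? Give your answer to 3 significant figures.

8.23 years

A = (K − N₀)/N₀ = (12400 − 832)/832 = 13.904.
Solve 12400/(1 + 13.904·e^(−0.32t)) = 6200: 1 + 13.904·e^(−0.32t) = 2, so e^(−0.32t) = 0.0719225.
−0.32·t = ln(0.0719225) = -2.6322, so t = 2.6322/0.32 = 8.2255.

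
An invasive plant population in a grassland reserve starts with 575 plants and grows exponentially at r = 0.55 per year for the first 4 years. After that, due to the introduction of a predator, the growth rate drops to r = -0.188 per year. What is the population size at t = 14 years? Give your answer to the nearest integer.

Phase 1: N(4) = 575·e^(0.55×4) = 575·e^2.2 = 5189.38.
Phase 2 runs for 14 − 4 = 10 years at r = -0.188.
N(14) = 5189.38·e^(-0.188×10) = 5189.38·e^-1.88 = 791.848.

792 plants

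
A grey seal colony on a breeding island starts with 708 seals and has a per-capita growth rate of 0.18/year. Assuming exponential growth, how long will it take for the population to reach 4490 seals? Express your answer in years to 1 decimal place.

Set N₀·e^(rt) = 4490: e^(0.18·t) = 4490/708 = 6.3418.
0.18·t = ln(6.3418) = 1.8472, so t = 1.8472/0.18 = 10.262.

10.3 years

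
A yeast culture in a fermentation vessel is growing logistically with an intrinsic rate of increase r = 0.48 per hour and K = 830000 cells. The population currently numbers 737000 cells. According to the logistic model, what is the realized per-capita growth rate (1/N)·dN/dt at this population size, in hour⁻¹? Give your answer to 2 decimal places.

0.05 per hour

(1/N)·dN/dt = r(1 − N/K) = 0.48 × (1 − 737000/830000).
= 0.48 × 0.11205 = 0.053783.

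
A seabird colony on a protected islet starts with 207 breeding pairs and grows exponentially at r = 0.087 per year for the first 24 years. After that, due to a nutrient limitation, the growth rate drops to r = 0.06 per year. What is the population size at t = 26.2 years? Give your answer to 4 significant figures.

1906 breeding pairs

Phase 1: N(24) = 207·e^(0.087×24) = 207·e^2.088 = 1670.23.
Phase 2 runs for 26.2 − 24 = 2.2 years at r = 0.06.
N(26.2) = 1670.23·e^(0.06×2.2) = 1670.23·e^0.132 = 1905.92.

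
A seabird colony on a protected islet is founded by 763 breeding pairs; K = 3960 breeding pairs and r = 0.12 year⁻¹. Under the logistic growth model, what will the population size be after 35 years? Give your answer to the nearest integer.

3726 breeding pairs

A = (K − N₀)/N₀ = (3960 − 763)/763 = 4.19.
N(t) = K/(1 + A·e^(−rt)) = 3960/(1 + 4.19×e^(−0.12×35)).
e^(−4.2) = 0.014996; denominator = 1 + 4.19×0.014996 = 1.0628.
N = 3960/1.0628 = 3725.89.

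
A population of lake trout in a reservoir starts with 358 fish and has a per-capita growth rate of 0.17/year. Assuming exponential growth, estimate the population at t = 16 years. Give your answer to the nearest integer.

5435 fish

N(t) = N₀·e^(rt) = 358 × e^(0.17×16) = 358 × e^2.72.
e^2.72 ≈ 15.18, so N ≈ 358 × 15.18 = 5434.56.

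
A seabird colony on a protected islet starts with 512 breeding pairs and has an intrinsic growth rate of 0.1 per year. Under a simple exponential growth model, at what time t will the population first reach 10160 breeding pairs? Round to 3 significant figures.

29.9 years

Set N₀·e^(rt) = 10160: e^(0.1·t) = 10160/512 = 19.844.
0.1·t = ln(19.844) = 2.9879, so t = 2.9879/0.1 = 29.879.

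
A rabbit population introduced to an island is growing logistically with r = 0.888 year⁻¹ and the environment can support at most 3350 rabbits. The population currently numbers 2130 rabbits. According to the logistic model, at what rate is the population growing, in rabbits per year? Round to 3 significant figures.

dN/dt = rN(1 − N/K) = 0.888 × 2130 × (1 − 2130/3350).
1 − 2130/3350 = 0.36418; dN/dt = 0.888 × 2130 × 0.36418 = 688.82.

689 rabbits per year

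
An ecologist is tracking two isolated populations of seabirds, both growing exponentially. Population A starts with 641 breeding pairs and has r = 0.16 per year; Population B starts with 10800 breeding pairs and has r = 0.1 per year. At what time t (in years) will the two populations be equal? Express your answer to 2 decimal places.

47.07 years

Set 641·e^(0.16t) = 10800·e^(0.1t).
e^((0.16 − 0.1)t) = 10800/641 → e^(0.06·t) = 16.849.
0.06·t = ln(16.849) = 2.8243, so t = 2.8243/0.06 = 47.071.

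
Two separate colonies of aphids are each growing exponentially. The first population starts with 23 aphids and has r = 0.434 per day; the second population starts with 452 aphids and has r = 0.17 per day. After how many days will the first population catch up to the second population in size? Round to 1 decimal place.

Set 23·e^(0.434t) = 452·e^(0.17t).
e^((0.434 − 0.17)t) = 452/23 → e^(0.264·t) = 19.652.
0.264·t = ln(19.652) = 2.9782, so t = 2.9782/0.264 = 11.281.

11.3 days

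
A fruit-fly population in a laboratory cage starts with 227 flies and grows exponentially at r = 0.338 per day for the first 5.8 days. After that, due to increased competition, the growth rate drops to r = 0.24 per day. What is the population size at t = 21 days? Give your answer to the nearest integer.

Phase 1: N(5.8) = 227·e^(0.338×5.8) = 227·e^1.96 = 1612.19.
Phase 2 runs for 21 − 5.8 = 15.2 days at r = 0.24.
N(21) = 1612.19·e^(0.24×15.2) = 1612.19·e^3.648 = 61904.6.

61905 flies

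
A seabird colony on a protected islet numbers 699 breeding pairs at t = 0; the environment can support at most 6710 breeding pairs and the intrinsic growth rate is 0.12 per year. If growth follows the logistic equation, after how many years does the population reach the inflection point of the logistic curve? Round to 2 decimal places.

Logistic growth is fastest at N = K/2 = 3355.
A = (K − N₀)/N₀ = 8.5994. Set K/(1 + A·e^(−rt)) = K/2 → A·e^(−rt) = 1.
e^(−0.12t) = 1/8.5994 = 0.116287, so t = ln(8.5994)/0.12 = 2.1517/0.12 = 17.931.

17.93 years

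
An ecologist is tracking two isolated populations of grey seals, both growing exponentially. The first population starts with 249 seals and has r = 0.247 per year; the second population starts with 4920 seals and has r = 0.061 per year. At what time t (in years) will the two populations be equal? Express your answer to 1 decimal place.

16.0 years

Set 249·e^(0.247t) = 4920·e^(0.061t).
e^((0.247 − 0.061)t) = 4920/249 → e^(0.186·t) = 19.759.
0.186·t = ln(19.759) = 2.9836, so t = 2.9836/0.186 = 16.041.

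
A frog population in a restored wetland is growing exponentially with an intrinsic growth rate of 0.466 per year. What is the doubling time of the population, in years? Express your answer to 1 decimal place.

Doubling time t_d = ln(2)/r = 0.6931/0.466 = 1.4874.

1.5 years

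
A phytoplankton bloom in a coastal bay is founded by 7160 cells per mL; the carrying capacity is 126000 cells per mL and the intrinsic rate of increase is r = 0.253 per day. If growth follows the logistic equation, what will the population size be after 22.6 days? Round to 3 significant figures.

A = (K − N₀)/N₀ = (126000 − 7160)/7160 = 16.598.
N(t) = K/(1 + A·e^(−rt)) = 126000/(1 + 16.598×e^(−0.253×22.6)).
e^(−5.718) = 0.0032869; denominator = 1 + 16.598×0.0032869 = 1.0546.
N = 126000/1.0546 = 119482.

119000 cells per mL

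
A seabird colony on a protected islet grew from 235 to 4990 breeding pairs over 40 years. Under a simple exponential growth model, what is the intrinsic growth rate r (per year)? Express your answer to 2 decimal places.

From N(t) = N₀·e^(rt): e^(r·40) = 4990/235 = 21.234.
r·40 = ln(21.234) = 3.0556, so r = 3.0556/40 = 0.07639.

0.08 per year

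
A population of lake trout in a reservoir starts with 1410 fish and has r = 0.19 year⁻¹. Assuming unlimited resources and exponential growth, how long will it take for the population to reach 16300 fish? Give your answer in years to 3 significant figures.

12.9 years

Set N₀·e^(rt) = 16300: e^(0.19·t) = 16300/1410 = 11.56.
0.19·t = ln(11.56) = 2.4476, so t = 2.4476/0.19 = 12.882.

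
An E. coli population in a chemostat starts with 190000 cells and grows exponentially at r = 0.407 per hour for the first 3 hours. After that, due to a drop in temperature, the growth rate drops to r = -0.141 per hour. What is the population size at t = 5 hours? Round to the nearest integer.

Phase 1: N(3) = 190000·e^(0.407×3) = 190000·e^1.221 = 644210.
Phase 2 runs for 5 − 3 = 2 hours at r = -0.141.
N(5) = 644210·e^(-0.141×2) = 644210·e^-0.282 = 485910.

485910 cells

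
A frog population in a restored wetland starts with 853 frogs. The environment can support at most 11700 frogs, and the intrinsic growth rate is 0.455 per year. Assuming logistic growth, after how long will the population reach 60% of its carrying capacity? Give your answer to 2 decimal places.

A = (K − N₀)/N₀ = (11700 − 853)/853 = 12.716.
Solve 11700/(1 + 12.716·e^(−0.455t)) = 7020: 1 + 12.716·e^(−0.455t) = 1.6667, so e^(−0.455t) = 0.0524262.
−0.455·t = ln(0.0524262) = -2.9483, so t = 2.9483/0.455 = 6.4799.

6.48 years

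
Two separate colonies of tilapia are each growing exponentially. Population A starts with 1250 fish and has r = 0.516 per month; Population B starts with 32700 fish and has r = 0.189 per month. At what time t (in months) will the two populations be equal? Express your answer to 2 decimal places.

9.98 months

Set 1250·e^(0.516t) = 32700·e^(0.189t).
e^((0.516 − 0.189)t) = 32700/1250 → e^(0.327·t) = 26.16.
0.327·t = ln(26.16) = 3.2642, so t = 3.2642/0.327 = 9.9824.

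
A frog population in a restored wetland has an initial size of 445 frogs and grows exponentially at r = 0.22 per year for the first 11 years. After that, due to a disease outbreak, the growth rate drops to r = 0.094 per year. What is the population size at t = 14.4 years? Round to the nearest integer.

6889 frogs

Phase 1: N(11) = 445·e^(0.22×11) = 445·e^2.42 = 5004.41.
Phase 2 runs for 14.4 − 11 = 3.4 years at r = 0.094.
N(14.4) = 5004.41·e^(0.094×3.4) = 5004.41·e^0.3196 = 6888.95.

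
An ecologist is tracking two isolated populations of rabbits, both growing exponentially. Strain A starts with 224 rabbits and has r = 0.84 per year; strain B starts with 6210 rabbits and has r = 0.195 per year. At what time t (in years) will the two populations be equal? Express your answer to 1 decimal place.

5.2 years

Set 224·e^(0.84t) = 6210·e^(0.195t).
e^((0.84 − 0.195)t) = 6210/224 → e^(0.645·t) = 27.723.
0.645·t = ln(27.723) = 3.3223, so t = 3.3223/0.645 = 5.1508.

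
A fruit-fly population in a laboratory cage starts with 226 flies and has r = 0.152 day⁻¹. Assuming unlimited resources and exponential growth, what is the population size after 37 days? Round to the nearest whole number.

N(t) = N₀·e^(rt) = 226 × e^(0.152×37) = 226 × e^5.624.
e^5.624 ≈ 277, so N ≈ 226 × 277 = 62600.9.

62601 flies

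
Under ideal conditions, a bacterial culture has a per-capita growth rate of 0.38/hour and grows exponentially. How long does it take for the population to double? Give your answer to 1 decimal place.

1.8 hours

Doubling time t_d = ln(2)/r = 0.6931/0.38 = 1.8241.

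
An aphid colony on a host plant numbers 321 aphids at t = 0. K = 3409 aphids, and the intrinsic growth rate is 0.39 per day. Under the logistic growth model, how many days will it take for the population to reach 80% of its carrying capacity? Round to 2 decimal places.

A = (K − N₀)/N₀ = (3409 − 321)/321 = 9.6199.
Solve 3409/(1 + 9.6199·e^(−0.39t)) = 2727.2: 1 + 9.6199·e^(−0.39t) = 1.25, so e^(−0.39t) = 0.0259877.
−0.39·t = ln(0.0259877) = -3.6501, so t = 3.6501/0.39 = 9.3593.

9.36 days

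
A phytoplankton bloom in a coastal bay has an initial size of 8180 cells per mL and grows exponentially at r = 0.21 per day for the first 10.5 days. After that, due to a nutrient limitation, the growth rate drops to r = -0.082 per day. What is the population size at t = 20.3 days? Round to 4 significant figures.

Phase 1: N(10.5) = 8180·e^(0.21×10.5) = 8180·e^2.205 = 74194.7.
Phase 2 runs for 20.3 − 10.5 = 9.8 days at r = -0.082.
N(20.3) = 74194.7·e^(-0.082×9.8) = 74194.7·e^-0.8036 = 33218.

33220 cells per mL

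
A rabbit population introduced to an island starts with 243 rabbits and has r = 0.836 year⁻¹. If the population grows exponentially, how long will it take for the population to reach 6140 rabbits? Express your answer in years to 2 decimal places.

3.86 years

Set N₀·e^(rt) = 6140: e^(0.836·t) = 6140/243 = 25.267.
0.836·t = ln(25.267) = 3.2295, so t = 3.2295/0.836 = 3.8631.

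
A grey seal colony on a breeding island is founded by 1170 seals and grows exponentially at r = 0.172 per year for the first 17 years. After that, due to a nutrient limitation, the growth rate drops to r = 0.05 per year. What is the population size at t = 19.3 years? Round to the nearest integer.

Phase 1: N(17) = 1170·e^(0.172×17) = 1170·e^2.924 = 21780.3.
Phase 2 runs for 19.3 − 17 = 2.3 years at r = 0.05.
N(19.3) = 21780.3·e^(0.05×2.3) = 21780.3·e^0.115 = 24434.7.

24435 seals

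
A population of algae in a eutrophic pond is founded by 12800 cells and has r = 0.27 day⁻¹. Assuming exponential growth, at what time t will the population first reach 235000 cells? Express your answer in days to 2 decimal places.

10.78 days

Set N₀·e^(rt) = 235000: e^(0.27·t) = 235000/12800 = 18.359.
0.27·t = ln(18.359) = 2.9101, so t = 2.9101/0.27 = 10.778.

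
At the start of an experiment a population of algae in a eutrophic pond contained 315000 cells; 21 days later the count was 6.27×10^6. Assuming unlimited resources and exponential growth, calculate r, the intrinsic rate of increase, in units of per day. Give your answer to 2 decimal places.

From N(t) = N₀·e^(rt): e^(r·21) = 6.27×10^6/315000 = 19.905.
r·21 = ln(19.905) = 2.991, so r = 2.991/21 = 0.14243.

0.14 per day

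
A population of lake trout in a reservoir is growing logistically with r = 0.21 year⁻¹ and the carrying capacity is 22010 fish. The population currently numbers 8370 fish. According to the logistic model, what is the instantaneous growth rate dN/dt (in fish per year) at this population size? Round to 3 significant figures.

1090 fish per year

dN/dt = rN(1 − N/K) = 0.21 × 8370 × (1 − 8370/22010).
1 − 8370/22010 = 0.61972; dN/dt = 0.21 × 8370 × 0.61972 = 1089.3.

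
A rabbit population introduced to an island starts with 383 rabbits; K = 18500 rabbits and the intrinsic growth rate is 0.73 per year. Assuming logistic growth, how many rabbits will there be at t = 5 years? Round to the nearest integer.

8298 rabbits

A = (K − N₀)/N₀ = (18500 − 383)/383 = 47.303.
N(t) = K/(1 + A·e^(−rt)) = 18500/(1 + 47.303×e^(−0.73×5)).
e^(−3.65) = 0.025991; denominator = 1 + 47.303×0.025991 = 2.2295.
N = 18500/2.2295 = 8297.99.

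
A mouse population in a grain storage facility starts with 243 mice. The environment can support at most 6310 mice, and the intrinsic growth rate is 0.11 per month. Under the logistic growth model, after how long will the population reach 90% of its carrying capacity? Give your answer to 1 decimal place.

A = (K − N₀)/N₀ = (6310 − 243)/243 = 24.967.
Solve 6310/(1 + 24.967·e^(−0.11t)) = 5679: 1 + 24.967·e^(−0.11t) = 1.1111, so e^(−0.11t) = 0.0044503.
−0.11·t = ln(0.0044503) = -5.4148, so t = 5.4148/0.11 = 49.225.

49.2 months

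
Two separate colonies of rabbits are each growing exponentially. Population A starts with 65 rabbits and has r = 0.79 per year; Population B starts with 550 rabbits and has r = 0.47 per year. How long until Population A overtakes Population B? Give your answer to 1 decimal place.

6.7 years

Set 65·e^(0.79t) = 550·e^(0.47t).
e^((0.79 − 0.47)t) = 550/65 → e^(0.32·t) = 8.4615.
0.32·t = ln(8.4615) = 2.1355, so t = 2.1355/0.32 = 6.6735.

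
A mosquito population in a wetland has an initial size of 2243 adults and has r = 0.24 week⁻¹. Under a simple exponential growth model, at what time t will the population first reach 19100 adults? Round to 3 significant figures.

8.92 weeks

Set N₀·e^(rt) = 19100: e^(0.24·t) = 19100/2243 = 8.5154.
0.24·t = ln(8.5154) = 2.1419, so t = 2.1419/0.24 = 8.9245.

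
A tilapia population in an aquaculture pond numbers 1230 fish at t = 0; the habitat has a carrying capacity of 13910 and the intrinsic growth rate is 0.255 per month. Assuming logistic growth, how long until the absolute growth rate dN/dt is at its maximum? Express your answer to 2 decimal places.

9.15 months

Logistic growth is fastest at N = K/2 = 6955.
A = (K − N₀)/N₀ = 10.309. Set K/(1 + A·e^(−rt)) = K/2 → A·e^(−rt) = 1.
e^(−0.255t) = 1/10.309 = 0.0970032, so t = ln(10.309)/0.255 = 2.333/0.255 = 9.1491.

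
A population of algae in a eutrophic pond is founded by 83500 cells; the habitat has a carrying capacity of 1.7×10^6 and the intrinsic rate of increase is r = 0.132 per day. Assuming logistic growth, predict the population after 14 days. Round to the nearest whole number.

419743 cells

A = (K − N₀)/N₀ = (1.7×10^6 − 83500)/83500 = 19.359.
N(t) = K/(1 + A·e^(−rt)) = 1.7×10^6/(1 + 19.359×e^(−0.132×14)).
e^(−1.848) = 0.15755; denominator = 1 + 19.359×0.15755 = 4.0501.
N = 1.7×10^6/4.0501 = 419743.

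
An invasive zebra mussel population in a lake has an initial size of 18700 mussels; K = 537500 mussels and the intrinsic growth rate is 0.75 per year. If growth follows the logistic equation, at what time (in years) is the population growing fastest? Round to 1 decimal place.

Logistic growth is fastest at N = K/2 = 268750.
A = (K − N₀)/N₀ = 27.743. Set K/(1 + A·e^(−rt)) = K/2 → A·e^(−rt) = 1.
e^(−0.75t) = 1/27.743 = 0.0360447, so t = ln(27.743)/0.75 = 3.323/0.75 = 4.4307.

4.4 years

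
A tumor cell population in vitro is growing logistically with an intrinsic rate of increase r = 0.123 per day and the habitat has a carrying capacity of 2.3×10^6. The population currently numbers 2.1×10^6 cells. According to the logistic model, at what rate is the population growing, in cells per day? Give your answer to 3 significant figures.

dN/dt = rN(1 − N/K) = 0.123 × 2.1×10^6 × (1 − 2.1×10^6/2.3×10^6).
1 − 2.1×10^6/2.3×10^6 = 0.086957; dN/dt = 0.123 × 2.1×10^6 × 0.086957 = 22461.

22500 cells per day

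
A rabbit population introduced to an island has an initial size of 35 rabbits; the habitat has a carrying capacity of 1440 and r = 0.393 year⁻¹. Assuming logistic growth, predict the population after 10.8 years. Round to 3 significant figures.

A = (K − N₀)/N₀ = (1440 − 35)/35 = 40.143.
N(t) = K/(1 + A·e^(−rt)) = 1440/(1 + 40.143×e^(−0.393×10.8)).
e^(−4.244) = 0.014344; denominator = 1 + 40.143×0.014344 = 1.5758.
N = 1440/1.5758 = 913.808.

914 rabbits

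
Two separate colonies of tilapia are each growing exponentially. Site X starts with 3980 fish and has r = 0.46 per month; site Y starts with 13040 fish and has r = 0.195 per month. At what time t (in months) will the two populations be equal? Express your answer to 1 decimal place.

4.5 months

Set 3980·e^(0.46t) = 13040·e^(0.195t).
e^((0.46 − 0.195)t) = 13040/3980 → e^(0.265·t) = 3.2764.
0.265·t = ln(3.2764) = 1.1867, so t = 1.1867/0.265 = 4.4783.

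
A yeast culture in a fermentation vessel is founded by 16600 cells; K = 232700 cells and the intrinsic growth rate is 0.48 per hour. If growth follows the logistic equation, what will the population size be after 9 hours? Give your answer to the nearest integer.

A = (K − N₀)/N₀ = (232700 − 16600)/16600 = 13.018.
N(t) = K/(1 + A·e^(−rt)) = 232700/(1 + 13.018×e^(−0.48×9)).
e^(−4.32) = 0.0133; denominator = 1 + 13.018×0.0133 = 1.1731.
N = 232700/1.1731 = 198357.

198357 cells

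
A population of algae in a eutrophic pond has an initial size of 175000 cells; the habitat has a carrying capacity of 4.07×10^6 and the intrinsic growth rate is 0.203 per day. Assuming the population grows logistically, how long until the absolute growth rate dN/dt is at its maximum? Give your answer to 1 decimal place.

15.3 days

Logistic growth is fastest at N = K/2 = 2.035×10^6.
A = (K − N₀)/N₀ = 22.257. Set K/(1 + A·e^(−rt)) = K/2 → A·e^(−rt) = 1.
e^(−0.203t) = 1/22.257 = 0.0449294, so t = ln(22.257)/0.203 = 3.1027/0.203 = 15.284.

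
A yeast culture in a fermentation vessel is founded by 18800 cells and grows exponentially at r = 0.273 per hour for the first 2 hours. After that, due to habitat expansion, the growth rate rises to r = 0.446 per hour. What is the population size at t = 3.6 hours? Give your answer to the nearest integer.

Phase 1: N(2) = 18800·e^(0.273×2) = 18800·e^0.546 = 32455.1.
Phase 2 runs for 3.6 − 2 = 1.6 hours at r = 0.446.
N(3.6) = 32455.1·e^(0.446×1.6) = 32455.1·e^0.7136 = 66251.4.

66251 cells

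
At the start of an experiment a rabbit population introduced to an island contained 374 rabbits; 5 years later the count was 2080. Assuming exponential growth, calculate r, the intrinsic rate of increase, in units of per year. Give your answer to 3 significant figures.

0.343 per year

From N(t) = N₀·e^(rt): e^(r·5) = 2080/374 = 5.5615.
r·5 = ln(5.5615) = 1.7159, so r = 1.7159/5 = 0.34317.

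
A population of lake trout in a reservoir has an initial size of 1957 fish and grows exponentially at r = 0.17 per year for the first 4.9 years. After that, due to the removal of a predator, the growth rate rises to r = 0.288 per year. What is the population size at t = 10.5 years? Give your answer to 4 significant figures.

Phase 1: N(4.9) = 1957·e^(0.17×4.9) = 1957·e^0.833 = 4501.51.
Phase 2 runs for 10.5 − 4.9 = 5.6 years at r = 0.288.
N(10.5) = 4501.51·e^(0.288×5.6) = 4501.51·e^1.613 = 22583.3.

22580 fish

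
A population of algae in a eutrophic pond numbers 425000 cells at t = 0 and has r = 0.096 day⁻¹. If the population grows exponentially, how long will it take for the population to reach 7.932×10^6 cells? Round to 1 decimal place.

Set N₀·e^(rt) = 7.932×10^6: e^(0.096·t) = 7.932×10^6/425000 = 18.664.
0.096·t = ln(18.664) = 2.9266, so t = 2.9266/0.096 = 30.485.

30.5 days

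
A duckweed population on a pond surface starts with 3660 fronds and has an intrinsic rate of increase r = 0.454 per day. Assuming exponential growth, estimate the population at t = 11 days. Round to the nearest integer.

539943 fronds

N(t) = N₀·e^(rt) = 3660 × e^(0.454×11) = 3660 × e^4.994.
e^4.994 ≈ 147.53, so N ≈ 3660 × 147.53 = 539943.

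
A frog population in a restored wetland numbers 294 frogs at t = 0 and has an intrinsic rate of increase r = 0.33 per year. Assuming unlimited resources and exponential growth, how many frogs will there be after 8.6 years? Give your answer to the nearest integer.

N(t) = N₀·e^(rt) = 294 × e^(0.33×8.6) = 294 × e^2.838.
e^2.838 ≈ 17.082, so N ≈ 294 × 17.082 = 5021.98.

5022 frogs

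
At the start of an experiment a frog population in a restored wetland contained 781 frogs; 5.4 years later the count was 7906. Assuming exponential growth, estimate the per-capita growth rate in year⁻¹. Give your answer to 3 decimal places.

0.429 per year

From N(t) = N₀·e^(rt): e^(r·5.4) = 7906/781 = 10.123.
r·5.4 = ln(10.123) = 2.3148, so r = 2.3148/5.4 = 0.42867.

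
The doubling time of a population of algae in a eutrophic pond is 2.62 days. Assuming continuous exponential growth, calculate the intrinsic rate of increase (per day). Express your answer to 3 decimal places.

0.265 per day

r = ln(2)/t_d = 0.6931/2.62 = 0.26456.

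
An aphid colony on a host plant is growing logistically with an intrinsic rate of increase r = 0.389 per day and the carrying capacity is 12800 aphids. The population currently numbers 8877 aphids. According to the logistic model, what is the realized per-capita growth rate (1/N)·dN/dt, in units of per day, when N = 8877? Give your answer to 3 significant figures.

0.119 per day

(1/N)·dN/dt = r(1 − N/K) = 0.389 × (1 − 8877/12800).
= 0.389 × 0.30648 = 0.11922.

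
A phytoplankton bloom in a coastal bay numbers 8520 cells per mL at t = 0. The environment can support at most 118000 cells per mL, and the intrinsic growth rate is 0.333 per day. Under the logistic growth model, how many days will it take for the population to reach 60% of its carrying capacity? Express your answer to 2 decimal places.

A = (K − N₀)/N₀ = (118000 − 8520)/8520 = 12.85.
Solve 118000/(1 + 12.85·e^(−0.333t)) = 70800: 1 + 12.85·e^(−0.333t) = 1.6667, so e^(−0.333t) = 0.0518816.
−0.333·t = ln(0.0518816) = -2.9588, so t = 2.9588/0.333 = 8.8853.

8.89 days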